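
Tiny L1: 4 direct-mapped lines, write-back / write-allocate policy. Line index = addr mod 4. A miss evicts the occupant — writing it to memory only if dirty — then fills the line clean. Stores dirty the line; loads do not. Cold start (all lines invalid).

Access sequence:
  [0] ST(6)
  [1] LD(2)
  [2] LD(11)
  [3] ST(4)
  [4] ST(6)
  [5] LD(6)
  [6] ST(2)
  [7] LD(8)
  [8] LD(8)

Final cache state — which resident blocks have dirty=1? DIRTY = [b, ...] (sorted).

DIRTY = [2]

0: W B6 -> L2 miss  d=D]
1: R B2 -> L2 miss wb->B6  d=-]
2: R B11 -> L3 miss  d=-]
3: W B4 -> L0 miss  d=D]
4: W B6 -> L2 miss  d=D]
5: R B6 -> L2 hit  d=D]
6: W B2 -> L2 miss wb->B6  d=D]
7: R B8 -> L0 miss wb->B4  d=-]
8: R B8 -> L0 hit  d=-]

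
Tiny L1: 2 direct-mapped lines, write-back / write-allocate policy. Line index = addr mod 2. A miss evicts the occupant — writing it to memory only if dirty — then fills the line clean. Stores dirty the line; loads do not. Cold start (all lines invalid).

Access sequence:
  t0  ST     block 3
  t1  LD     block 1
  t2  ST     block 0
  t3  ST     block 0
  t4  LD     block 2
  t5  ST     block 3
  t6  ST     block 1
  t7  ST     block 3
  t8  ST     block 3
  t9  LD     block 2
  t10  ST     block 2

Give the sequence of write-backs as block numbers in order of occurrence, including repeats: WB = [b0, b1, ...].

0: W B3 -> L1 miss  d=D]
1: R B1 -> L1 miss wb->B3  d=-]
2: W B0 -> L0 miss  d=D]
3: W B0 -> L0 hit  d=D]
4: R B2 -> L0 miss wb->B0  d=-]
5: W B3 -> L1 miss  d=D]
6: W B1 -> L1 miss wb->B3  d=D]
7: W B3 -> L1 miss wb->B1  d=D]
8: W B3 -> L1 hit  d=D]
9: R B2 -> L0 hit  d=-]
10: W B2 -> L0 hit  d=D]

WB = [3, 0, 3, 1]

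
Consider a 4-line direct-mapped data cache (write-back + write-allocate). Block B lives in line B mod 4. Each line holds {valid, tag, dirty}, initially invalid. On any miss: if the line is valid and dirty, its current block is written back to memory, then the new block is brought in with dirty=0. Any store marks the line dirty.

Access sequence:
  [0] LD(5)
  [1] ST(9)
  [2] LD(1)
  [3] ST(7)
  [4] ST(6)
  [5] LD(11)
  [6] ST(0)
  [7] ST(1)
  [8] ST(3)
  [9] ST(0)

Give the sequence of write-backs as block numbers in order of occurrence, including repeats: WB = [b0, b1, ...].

0: R B5 → L1 miss [-]
1: W B9 → L1 miss [D]
2: R B1 → L1 miss wb→B9 [-]
3: W B7 → L3 miss [D]
4: W B6 → L2 miss [D]
5: R B11 → L3 miss wb→B7 [-]
6: W B0 → L0 miss [D]
7: W B1 → L1 hit [D]
8: W B3 → L3 miss [D]
9: W B0 → L0 hit [D]

WB = [9, 7]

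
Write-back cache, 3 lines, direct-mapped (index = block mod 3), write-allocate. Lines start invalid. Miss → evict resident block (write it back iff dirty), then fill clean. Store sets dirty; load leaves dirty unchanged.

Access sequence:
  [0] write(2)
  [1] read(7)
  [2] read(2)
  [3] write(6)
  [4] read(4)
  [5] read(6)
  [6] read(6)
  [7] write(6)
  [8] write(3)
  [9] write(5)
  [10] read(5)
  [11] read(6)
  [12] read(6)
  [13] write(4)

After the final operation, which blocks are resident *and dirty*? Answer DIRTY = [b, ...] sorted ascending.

0: W B2 → L2 miss [D]
1: R B7 → L1 miss [-]
2: R B2 → L2 hit [D]
3: W B6 → L0 miss [D]
4: R B4 → L1 miss [-]
5: R B6 → L0 hit [D]
6: R B6 → L0 hit [D]
7: W B6 → L0 hit [D]
8: W B3 → L0 miss wb→B6 [D]
9: W B5 → L2 miss wb→B2 [D]
10: R B5 → L2 hit [D]
11: R B6 → L0 miss wb→B3 [-]
12: R B6 → L0 hit [-]
13: W B4 → L1 hit [D]

DIRTY = [4, 5]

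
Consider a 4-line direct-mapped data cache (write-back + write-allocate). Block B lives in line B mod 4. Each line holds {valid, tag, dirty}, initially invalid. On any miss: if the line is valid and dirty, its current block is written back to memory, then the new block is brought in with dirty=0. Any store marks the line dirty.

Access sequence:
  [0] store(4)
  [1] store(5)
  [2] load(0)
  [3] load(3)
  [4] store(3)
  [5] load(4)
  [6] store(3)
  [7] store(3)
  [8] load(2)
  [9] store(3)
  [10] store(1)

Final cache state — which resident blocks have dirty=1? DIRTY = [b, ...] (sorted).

  0 | W B4 → L0 miss [D]
  1 | W B5 → L1 miss [D]
  2 | R B0 → L0 miss wb→B4 [-]
  3 | R B3 → L3 miss [-]
  4 | W B3 → L3 hit [D]
  5 | R B4 → L0 miss [-]
  6 | W B3 → L3 hit [D]
  7 | W B3 → L3 hit [D]
  8 | R B2 → L2 miss [-]
  9 | W B3 → L3 hit [D]
  10 | W B1 → L1 miss wb→B5 [D]

DIRTY = [1, 3]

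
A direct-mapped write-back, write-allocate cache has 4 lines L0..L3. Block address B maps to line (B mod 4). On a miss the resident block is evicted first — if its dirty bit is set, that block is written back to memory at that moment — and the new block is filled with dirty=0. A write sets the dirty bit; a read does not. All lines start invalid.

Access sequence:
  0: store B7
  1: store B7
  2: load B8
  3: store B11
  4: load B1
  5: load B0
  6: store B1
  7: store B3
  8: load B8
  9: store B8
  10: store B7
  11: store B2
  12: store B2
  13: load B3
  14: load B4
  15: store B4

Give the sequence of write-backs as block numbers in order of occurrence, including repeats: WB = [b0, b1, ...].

WB = [7, 11, 3, 7, 8]

0: W B7 -> L3 miss  d=D]
1: W B7 -> L3 hit  d=D]
2: R B8 -> L0 miss  d=-]
3: W B11 -> L3 miss wb->B7  d=D]
4: R B1 -> L1 miss  d=-]
5: R B0 -> L0 miss  d=-]
6: W B1 -> L1 hit  d=D]
7: W B3 -> L3 miss wb->B11  d=D]
8: R B8 -> L0 miss  d=-]
9: W B8 -> L0 hit  d=D]
10: W B7 -> L3 miss wb->B3  d=D]
11: W B2 -> L2 miss  d=D]
12: W B2 -> L2 hit  d=D]
13: R B3 -> L3 miss wb->B7  d=-]
14: R B4 -> L0 miss wb->B8  d=-]
15: W B4 -> L0 hit  d=D]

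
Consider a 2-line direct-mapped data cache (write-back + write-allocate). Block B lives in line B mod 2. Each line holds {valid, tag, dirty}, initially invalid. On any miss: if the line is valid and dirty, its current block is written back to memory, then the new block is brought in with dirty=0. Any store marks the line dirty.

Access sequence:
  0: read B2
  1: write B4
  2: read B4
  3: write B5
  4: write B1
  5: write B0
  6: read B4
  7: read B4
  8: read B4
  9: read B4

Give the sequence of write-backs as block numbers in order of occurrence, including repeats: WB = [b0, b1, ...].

0: R B2 -> L0 miss  d=-]
1: W B4 -> L0 miss  d=D]
2: R B4 -> L0 hit  d=D]
3: W B5 -> L1 miss  d=D]
4: W B1 -> L1 miss wb->B5  d=D]
5: W B0 -> L0 miss wb->B4  d=D]
6: R B4 -> L0 miss wb->B0  d=-]
7: R B4 -> L0 hit  d=-]
8: R B4 -> L0 hit  d=-]
9: R B4 -> L0 hit  d=-]

WB = [5, 4, 0]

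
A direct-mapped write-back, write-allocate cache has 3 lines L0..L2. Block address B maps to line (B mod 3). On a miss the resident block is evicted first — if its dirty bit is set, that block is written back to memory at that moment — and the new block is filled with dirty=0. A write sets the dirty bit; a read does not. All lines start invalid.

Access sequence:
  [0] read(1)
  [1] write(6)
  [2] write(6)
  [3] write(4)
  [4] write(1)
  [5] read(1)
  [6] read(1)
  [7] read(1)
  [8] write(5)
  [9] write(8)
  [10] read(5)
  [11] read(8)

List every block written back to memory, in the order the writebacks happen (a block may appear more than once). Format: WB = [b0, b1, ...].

WB = [4, 5, 8]

0: R B1 -> L1 miss  d=-]
1: W B6 -> L0 miss  d=D]
2: W B6 -> L0 hit  d=D]
3: W B4 -> L1 miss  d=D]
4: W B1 -> L1 miss wb->B4  d=D]
5: R B1 -> L1 hit  d=D]
6: R B1 -> L1 hit  d=D]
7: R B1 -> L1 hit  d=D]
8: W B5 -> L2 miss  d=D]
9: W B8 -> L2 miss wb->B5  d=D]
10: R B5 -> L2 miss wb->B8  d=-]
11: R B8 -> L2 miss  d=-]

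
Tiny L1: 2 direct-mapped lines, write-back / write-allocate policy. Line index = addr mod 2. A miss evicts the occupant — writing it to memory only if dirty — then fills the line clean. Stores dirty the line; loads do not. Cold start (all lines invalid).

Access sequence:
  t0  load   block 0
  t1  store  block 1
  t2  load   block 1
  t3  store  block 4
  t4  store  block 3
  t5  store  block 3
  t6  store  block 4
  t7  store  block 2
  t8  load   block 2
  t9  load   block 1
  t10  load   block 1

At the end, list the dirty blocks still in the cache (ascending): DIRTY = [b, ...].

  0 | R B0 → L0 miss [-]
  1 | W B1 → L1 miss [D]
  2 | R B1 → L1 hit [D]
  3 | W B4 → L0 miss [D]
  4 | W B3 → L1 miss wb→B1 [D]
  5 | W B3 → L1 hit [D]
  6 | W B4 → L0 hit [D]
  7 | W B2 → L0 miss wb→B4 [D]
  8 | R B2 → L0 hit [D]
  9 | R B1 → L1 miss wb→B3 [-]
  10 | R B1 → L1 hit [-]

DIRTY = [2]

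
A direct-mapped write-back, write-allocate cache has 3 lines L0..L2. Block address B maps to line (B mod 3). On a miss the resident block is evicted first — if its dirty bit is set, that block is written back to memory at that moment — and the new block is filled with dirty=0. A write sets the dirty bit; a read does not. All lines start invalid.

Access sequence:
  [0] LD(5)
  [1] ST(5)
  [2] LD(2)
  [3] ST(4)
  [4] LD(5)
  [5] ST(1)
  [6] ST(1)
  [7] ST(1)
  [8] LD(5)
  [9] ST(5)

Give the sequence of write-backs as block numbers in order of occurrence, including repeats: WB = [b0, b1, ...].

WB = [5, 4]

0: R B5 → L2 miss [-]
1: W B5 → L2 hit [D]
2: R B2 → L2 miss wb→B5 [-]
3: W B4 → L1 miss [D]
4: R B5 → L2 miss [-]
5: W B1 → L1 miss wb→B4 [D]
6: W B1 → L1 hit [D]
7: W B1 → L1 hit [D]
8: R B5 → L2 hit [-]
9: W B5 → L2 hit [D]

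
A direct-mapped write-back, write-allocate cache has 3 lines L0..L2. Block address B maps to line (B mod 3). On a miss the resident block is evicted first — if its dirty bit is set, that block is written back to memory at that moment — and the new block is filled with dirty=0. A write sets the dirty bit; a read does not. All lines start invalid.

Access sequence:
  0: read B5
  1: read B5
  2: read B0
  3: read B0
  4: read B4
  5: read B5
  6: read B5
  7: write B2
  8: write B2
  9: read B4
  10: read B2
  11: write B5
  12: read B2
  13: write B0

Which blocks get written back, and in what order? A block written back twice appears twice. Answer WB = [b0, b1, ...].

WB = [2, 5]

0: R B5 → L2 miss [-]
1: R B5 → L2 hit [-]
2: R B0 → L0 miss [-]
3: R B0 → L0 hit [-]
4: R B4 → L1 miss [-]
5: R B5 → L2 hit [-]
6: R B5 → L2 hit [-]
7: W B2 → L2 miss [D]
8: W B2 → L2 hit [D]
9: R B4 → L1 hit [-]
10: R B2 → L2 hit [D]
11: W B5 → L2 miss wb→B2 [D]
12: R B2 → L2 miss wb→B5 [-]
13: W B0 → L0 hit [D]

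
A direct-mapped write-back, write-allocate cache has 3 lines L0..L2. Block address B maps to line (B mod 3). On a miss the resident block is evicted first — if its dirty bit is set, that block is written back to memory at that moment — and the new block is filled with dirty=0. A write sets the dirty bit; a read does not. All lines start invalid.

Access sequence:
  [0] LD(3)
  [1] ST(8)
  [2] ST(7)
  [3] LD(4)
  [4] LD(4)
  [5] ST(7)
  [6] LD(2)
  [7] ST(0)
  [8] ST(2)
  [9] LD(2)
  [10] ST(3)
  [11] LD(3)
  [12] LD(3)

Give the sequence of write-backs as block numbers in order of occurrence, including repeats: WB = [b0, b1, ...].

WB = [7, 8, 0]

0: R B3 -> L0 miss  d=-]
1: W B8 -> L2 miss  d=D]
2: W B7 -> L1 miss  d=D]
3: R B4 -> L1 miss wb->B7  d=-]
4: R B4 -> L1 hit  d=-]
5: W B7 -> L1 miss  d=D]
6: R B2 -> L2 miss wb->B8  d=-]
7: W B0 -> L0 miss  d=D]
8: W B2 -> L2 hit  d=D]
9: R B2 -> L2 hit  d=D]
10: W B3 -> L0 miss wb->B0  d=D]
11: R B3 -> L0 hit  d=D]
12: R B3 -> L0 hit  d=D]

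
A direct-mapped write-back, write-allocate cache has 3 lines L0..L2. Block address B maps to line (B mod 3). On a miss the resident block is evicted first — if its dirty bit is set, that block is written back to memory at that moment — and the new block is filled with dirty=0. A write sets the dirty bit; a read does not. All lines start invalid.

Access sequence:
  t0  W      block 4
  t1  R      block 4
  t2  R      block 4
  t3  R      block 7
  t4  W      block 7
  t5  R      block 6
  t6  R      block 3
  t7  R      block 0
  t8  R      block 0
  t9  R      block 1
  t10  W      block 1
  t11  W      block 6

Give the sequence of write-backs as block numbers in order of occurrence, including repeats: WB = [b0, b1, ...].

  0 | W B4 → L1 miss [D]
  1 | R B4 → L1 hit [D]
  2 | R B4 → L1 hit [D]
  3 | R B7 → L1 miss wb→B4 [-]
  4 | W B7 → L1 hit [D]
  5 | R B6 → L0 miss [-]
  6 | R B3 → L0 miss [-]
  7 | R B0 → L0 miss [-]
  8 | R B0 → L0 hit [-]
  9 | R B1 → L1 miss wb→B7 [-]
  10 | W B1 → L1 hit [D]
  11 | W B6 → L0 miss [D]

WB = [4, 7]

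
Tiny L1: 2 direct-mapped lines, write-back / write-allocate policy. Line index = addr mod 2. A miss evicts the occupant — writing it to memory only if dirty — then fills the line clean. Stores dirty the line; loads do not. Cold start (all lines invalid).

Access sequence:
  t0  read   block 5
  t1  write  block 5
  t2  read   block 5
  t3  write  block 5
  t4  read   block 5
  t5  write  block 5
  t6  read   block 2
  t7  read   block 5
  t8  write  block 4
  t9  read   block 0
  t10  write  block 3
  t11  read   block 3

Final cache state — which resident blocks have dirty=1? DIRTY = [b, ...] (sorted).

DIRTY = [3]

0: R B5 -> L1 miss  d=-]
1: W B5 -> L1 hit  d=D]
2: R B5 -> L1 hit  d=D]
3: W B5 -> L1 hit  d=D]
4: R B5 -> L1 hit  d=D]
5: W B5 -> L1 hit  d=D]
6: R B2 -> L0 miss  d=-]
7: R B5 -> L1 hit  d=D]
8: W B4 -> L0 miss  d=D]
9: R B0 -> L0 miss wb->B4  d=-]
10: W B3 -> L1 miss wb->B5  d=D]
11: R B3 -> L1 hit  d=D]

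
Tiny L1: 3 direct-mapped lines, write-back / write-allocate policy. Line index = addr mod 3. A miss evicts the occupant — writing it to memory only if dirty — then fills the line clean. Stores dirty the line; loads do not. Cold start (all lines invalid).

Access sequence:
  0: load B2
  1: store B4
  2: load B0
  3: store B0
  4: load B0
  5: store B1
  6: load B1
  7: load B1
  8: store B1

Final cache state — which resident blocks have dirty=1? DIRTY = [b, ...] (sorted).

DIRTY = [0, 1]

0: R B2 → L2 miss [-]
1: W B4 → L1 miss [D]
2: R B0 → L0 miss [-]
3: W B0 → L0 hit [D]
4: R B0 → L0 hit [D]
5: W B1 → L1 miss wb→B4 [D]
6: R B1 → L1 hit [D]
7: R B1 → L1 hit [D]
8: W B1 → L1 hit [D]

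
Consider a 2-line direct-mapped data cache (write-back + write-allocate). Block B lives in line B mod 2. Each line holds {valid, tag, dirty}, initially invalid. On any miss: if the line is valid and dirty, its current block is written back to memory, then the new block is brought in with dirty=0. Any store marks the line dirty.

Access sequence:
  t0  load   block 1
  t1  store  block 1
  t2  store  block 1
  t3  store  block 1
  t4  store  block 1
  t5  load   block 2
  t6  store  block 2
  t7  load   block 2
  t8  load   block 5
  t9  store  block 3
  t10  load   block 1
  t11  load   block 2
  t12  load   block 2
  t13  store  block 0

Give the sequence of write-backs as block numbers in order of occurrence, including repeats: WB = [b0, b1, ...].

WB = [1, 3, 2]

0: R B1 -> L1 miss  d=-]
1: W B1 -> L1 hit  d=D]
2: W B1 -> L1 hit  d=D]
3: W B1 -> L1 hit  d=D]
4: W B1 -> L1 hit  d=D]
5: R B2 -> L0 miss  d=-]
6: W B2 -> L0 hit  d=D]
7: R B2 -> L0 hit  d=D]
8: R B5 -> L1 miss wb->B1  d=-]
9: W B3 -> L1 miss  d=D]
10: R B1 -> L1 miss wb->B3  d=-]
11: R B2 -> L0 hit  d=D]
12: R B2 -> L0 hit  d=D]
13: W B0 -> L0 miss wb->B2  d=D]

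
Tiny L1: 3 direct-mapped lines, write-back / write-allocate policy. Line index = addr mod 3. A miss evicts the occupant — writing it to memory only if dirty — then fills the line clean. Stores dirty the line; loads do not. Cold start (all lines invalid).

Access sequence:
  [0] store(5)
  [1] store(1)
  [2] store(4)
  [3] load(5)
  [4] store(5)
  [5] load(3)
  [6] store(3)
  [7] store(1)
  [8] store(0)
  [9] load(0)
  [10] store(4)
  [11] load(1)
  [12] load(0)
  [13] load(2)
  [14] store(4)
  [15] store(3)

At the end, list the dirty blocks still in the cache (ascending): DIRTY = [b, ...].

0: W B5 -> L2 miss  d=D]
1: W B1 -> L1 miss  d=D]
2: W B4 -> L1 miss wb->B1  d=D]
3: R B5 -> L2 hit  d=D]
4: W B5 -> L2 hit  d=D]
5: R B3 -> L0 miss  d=-]
6: W B3 -> L0 hit  d=D]
7: W B1 -> L1 miss wb->B4  d=D]
8: W B0 -> L0 miss wb->B3  d=D]
9: R B0 -> L0 hit  d=D]
10: W B4 -> L1 miss wb->B1  d=D]
11: R B1 -> L1 miss wb->B4  d=-]
12: R B0 -> L0 hit  d=D]
13: R B2 -> L2 miss wb->B5  d=-]
14: W B4 -> L1 miss  d=D]
15: W B3 -> L0 miss wb->B0  d=D]

DIRTY = [3, 4]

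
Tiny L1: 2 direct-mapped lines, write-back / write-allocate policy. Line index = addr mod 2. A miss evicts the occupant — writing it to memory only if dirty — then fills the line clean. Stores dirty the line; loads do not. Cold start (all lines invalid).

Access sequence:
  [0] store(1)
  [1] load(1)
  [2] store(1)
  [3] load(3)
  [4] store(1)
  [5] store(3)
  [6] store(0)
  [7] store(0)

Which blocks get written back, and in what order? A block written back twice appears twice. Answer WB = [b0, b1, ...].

WB = [1, 1]

  0 | W B1 → L1 miss [D]
  1 | R B1 → L1 hit [D]
  2 | W B1 → L1 hit [D]
  3 | R B3 → L1 miss wb→B1 [-]
  4 | W B1 → L1 miss [D]
  5 | W B3 → L1 miss wb→B1 [D]
  6 | W B0 → L0 miss [D]
  7 | W B0 → L0 hit [D]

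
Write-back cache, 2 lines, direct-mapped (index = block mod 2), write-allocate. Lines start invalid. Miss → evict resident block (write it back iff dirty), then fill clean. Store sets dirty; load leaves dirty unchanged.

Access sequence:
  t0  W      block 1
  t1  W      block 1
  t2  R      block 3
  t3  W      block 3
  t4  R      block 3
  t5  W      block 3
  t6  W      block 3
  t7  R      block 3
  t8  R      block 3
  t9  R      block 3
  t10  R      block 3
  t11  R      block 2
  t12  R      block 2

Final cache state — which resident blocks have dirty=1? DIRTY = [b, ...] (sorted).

DIRTY = [3]

0: W B1 → L1 miss [D]
1: W B1 → L1 hit [D]
2: R B3 → L1 miss wb→B1 [-]
3: W B3 → L1 hit [D]
4: R B3 → L1 hit [D]
5: W B3 → L1 hit [D]
6: W B3 → L1 hit [D]
7: R B3 → L1 hit [D]
8: R B3 → L1 hit [D]
9: R B3 → L1 hit [D]
10: R B3 → L1 hit [D]
11: R B2 → L0 miss [-]
12: R B2 → L0 hit [-]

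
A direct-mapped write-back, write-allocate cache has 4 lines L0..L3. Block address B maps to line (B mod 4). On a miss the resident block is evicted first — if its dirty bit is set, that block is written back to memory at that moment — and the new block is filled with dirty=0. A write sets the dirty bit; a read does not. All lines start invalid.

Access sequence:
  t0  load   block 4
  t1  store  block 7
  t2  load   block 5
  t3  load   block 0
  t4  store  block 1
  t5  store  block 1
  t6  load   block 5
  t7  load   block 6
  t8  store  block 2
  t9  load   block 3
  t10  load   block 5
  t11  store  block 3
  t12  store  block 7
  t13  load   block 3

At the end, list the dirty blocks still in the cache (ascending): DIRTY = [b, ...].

DIRTY = [2]

  0 | R B4 → L0 miss [-]
  1 | W B7 → L3 miss [D]
  2 | R B5 → L1 miss [-]
  3 | R B0 → L0 miss [-]
  4 | W B1 → L1 miss [D]
  5 | W B1 → L1 hit [D]
  6 | R B5 → L1 miss wb→B1 [-]
  7 | R B6 → L2 miss [-]
  8 | W B2 → L2 miss [D]
  9 | R B3 → L3 miss wb→B7 [-]
  10 | R B5 → L1 hit [-]
  11 | W B3 → L3 hit [D]
  12 | W B7 → L3 miss wb→B3 [D]
  13 | R B3 → L3 miss wb→B7 [-]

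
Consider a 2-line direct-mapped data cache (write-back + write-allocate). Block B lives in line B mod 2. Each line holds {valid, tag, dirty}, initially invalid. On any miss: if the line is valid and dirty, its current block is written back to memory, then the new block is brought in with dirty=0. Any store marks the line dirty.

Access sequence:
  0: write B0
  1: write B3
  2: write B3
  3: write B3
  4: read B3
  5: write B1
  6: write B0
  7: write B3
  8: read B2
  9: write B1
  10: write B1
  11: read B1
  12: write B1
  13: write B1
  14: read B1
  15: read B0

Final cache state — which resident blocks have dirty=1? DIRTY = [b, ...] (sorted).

DIRTY = [1]

  0 | W B0 → L0 miss [D]
  1 | W B3 → L1 miss [D]
  2 | W B3 → L1 hit [D]
  3 | W B3 → L1 hit [D]
  4 | R B3 → L1 hit [D]
  5 | W B1 → L1 miss wb→B3 [D]
  6 | W B0 → L0 hit [D]
  7 | W B3 → L1 miss wb→B1 [D]
  8 | R B2 → L0 miss wb→B0 [-]
  9 | W B1 → L1 miss wb→B3 [D]
  10 | W B1 → L1 hit [D]
  11 | R B1 → L1 hit [D]
  12 | W B1 → L1 hit [D]
  13 | W B1 → L1 hit [D]
  14 | R B1 → L1 hit [D]
  15 | R B0 → L0 miss [-]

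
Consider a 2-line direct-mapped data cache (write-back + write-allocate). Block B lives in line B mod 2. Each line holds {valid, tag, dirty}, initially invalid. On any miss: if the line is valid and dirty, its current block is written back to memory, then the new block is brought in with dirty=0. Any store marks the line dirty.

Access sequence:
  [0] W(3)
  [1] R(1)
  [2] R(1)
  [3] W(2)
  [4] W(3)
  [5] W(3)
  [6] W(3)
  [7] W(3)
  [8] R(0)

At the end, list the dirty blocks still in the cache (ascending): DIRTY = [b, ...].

DIRTY = [3]

0: W B3 -> L1 miss  d=D]
1: R B1 -> L1 miss wb->B3  d=-]
2: R B1 -> L1 hit  d=-]
3: W B2 -> L0 miss  d=D]
4: W B3 -> L1 miss  d=D]
5: W B3 -> L1 hit  d=D]
6: W B3 -> L1 hit  d=D]
7: W B3 -> L1 hit  d=D]
8: R B0 -> L0 miss wb->B2  d=-]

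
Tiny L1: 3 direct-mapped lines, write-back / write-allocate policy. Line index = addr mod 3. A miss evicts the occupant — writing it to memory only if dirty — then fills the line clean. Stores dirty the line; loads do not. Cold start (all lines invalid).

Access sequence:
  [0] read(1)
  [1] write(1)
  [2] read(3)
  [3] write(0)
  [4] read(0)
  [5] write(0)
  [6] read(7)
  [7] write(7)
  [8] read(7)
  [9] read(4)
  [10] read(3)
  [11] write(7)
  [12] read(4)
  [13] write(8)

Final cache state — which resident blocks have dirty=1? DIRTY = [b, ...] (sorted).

DIRTY = [8]

0: R B1 → L1 miss [-]
1: W B1 → L1 hit [D]
2: R B3 → L0 miss [-]
3: W B0 → L0 miss [D]
4: R B0 → L0 hit [D]
5: W B0 → L0 hit [D]
6: R B7 → L1 miss wb→B1 [-]
7: W B7 → L1 hit [D]
8: R B7 → L1 hit [D]
9: R B4 → L1 miss wb→B7 [-]
10: R B3 → L0 miss wb→B0 [-]
11: W B7 → L1 miss [D]
12: R B4 → L1 miss wb→B7 [-]
13: W B8 → L2 miss [D]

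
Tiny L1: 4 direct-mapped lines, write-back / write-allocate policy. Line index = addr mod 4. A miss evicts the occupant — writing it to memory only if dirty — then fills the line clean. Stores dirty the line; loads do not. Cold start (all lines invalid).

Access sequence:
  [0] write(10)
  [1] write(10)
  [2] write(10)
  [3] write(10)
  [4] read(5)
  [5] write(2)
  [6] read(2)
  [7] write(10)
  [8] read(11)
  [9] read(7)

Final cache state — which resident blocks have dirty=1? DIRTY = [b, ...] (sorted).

  0 | W B10 → L2 miss [D]
  1 | W B10 → L2 hit [D]
  2 | W B10 → L2 hit [D]
  3 | W B10 → L2 hit [D]
  4 | R B5 → L1 miss [-]
  5 | W B2 → L2 miss wb→B10 [D]
  6 | R B2 → L2 hit [D]
  7 | W B10 → L2 miss wb→B2 [D]
  8 | R B11 → L3 miss [-]
  9 | R B7 → L3 miss [-]

DIRTY = [10]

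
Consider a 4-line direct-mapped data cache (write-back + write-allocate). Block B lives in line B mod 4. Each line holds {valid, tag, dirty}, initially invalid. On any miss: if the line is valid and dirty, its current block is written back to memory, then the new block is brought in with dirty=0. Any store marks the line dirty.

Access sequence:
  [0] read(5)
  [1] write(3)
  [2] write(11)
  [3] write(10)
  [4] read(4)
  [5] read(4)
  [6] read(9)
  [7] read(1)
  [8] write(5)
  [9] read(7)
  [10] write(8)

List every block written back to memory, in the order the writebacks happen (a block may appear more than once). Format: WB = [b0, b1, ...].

  0 | R B5 → L1 miss [-]
  1 | W B3 → L3 miss [D]
  2 | W B11 → L3 miss wb→B3 [D]
  3 | W B10 → L2 miss [D]
  4 | R B4 → L0 miss [-]
  5 | R B4 → L0 hit [-]
  6 | R B9 → L1 miss [-]
  7 | R B1 → L1 miss [-]
  8 | W B5 → L1 miss [D]
  9 | R B7 → L3 miss wb→B11 [-]
  10 | W B8 → L0 miss [D]

WB = [3, 11]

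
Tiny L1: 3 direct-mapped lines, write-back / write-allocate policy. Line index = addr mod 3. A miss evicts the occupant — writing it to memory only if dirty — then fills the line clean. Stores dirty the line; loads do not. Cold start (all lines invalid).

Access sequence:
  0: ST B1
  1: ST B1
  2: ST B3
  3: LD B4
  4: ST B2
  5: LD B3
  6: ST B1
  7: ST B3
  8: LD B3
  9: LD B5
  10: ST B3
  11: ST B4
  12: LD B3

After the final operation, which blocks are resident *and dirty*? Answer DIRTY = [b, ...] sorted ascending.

0: W B1 → L1 miss [D]
1: W B1 → L1 hit [D]
2: W B3 → L0 miss [D]
3: R B4 → L1 miss wb→B1 [-]
4: W B2 → L2 miss [D]
5: R B3 → L0 hit [D]
6: W B1 → L1 miss [D]
7: W B3 → L0 hit [D]
8: R B3 → L0 hit [D]
9: R B5 → L2 miss wb→B2 [-]
10: W B3 → L0 hit [D]
11: W B4 → L1 miss wb→B1 [D]
12: R B3 → L0 hit [D]

DIRTY = [3, 4]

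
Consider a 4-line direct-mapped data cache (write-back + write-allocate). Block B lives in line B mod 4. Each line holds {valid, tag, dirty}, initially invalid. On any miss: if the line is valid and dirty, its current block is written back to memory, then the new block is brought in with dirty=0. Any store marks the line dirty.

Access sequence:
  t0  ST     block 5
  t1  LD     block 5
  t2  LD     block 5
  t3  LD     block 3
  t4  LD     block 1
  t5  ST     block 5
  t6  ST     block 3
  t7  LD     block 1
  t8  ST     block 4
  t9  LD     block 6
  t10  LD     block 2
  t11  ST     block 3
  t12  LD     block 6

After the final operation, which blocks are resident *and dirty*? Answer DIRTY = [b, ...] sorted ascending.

0: W B5 -> L1 miss  d=D]
1: R B5 -> L1 hit  d=D]
2: R B5 -> L1 hit  d=D]
3: R B3 -> L3 miss  d=-]
4: R B1 -> L1 miss wb->B5  d=-]
5: W B5 -> L1 miss  d=D]
6: W B3 -> L3 hit  d=D]
7: R B1 -> L1 miss wb->B5  d=-]
8: W B4 -> L0 miss  d=D]
9: R B6 -> L2 miss  d=-]
10: R B2 -> L2 miss  d=-]
11: W B3 -> L3 hit  d=D]
12: R B6 -> L2 miss  d=-]

DIRTY = [3, 4]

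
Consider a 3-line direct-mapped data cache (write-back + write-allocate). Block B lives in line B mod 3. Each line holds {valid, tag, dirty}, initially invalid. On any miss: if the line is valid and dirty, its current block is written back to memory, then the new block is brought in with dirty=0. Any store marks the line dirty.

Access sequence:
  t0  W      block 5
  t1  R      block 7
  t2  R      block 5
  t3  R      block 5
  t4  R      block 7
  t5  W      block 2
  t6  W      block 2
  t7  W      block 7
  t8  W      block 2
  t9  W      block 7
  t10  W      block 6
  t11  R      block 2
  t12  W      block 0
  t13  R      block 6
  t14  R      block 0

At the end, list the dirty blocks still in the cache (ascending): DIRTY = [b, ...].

0: W B5 → L2 miss [D]
1: R B7 → L1 miss [-]
2: R B5 → L2 hit [D]
3: R B5 → L2 hit [D]
4: R B7 → L1 hit [-]
5: W B2 → L2 miss wb→B5 [D]
6: W B2 → L2 hit [D]
7: W B7 → L1 hit [D]
8: W B2 → L2 hit [D]
9: W B7 → L1 hit [D]
10: W B6 → L0 miss [D]
11: R B2 → L2 hit [D]
12: W B0 → L0 miss wb→B6 [D]
13: R B6 → L0 miss wb→B0 [-]
14: R B0 → L0 miss [-]

DIRTY = [2, 7]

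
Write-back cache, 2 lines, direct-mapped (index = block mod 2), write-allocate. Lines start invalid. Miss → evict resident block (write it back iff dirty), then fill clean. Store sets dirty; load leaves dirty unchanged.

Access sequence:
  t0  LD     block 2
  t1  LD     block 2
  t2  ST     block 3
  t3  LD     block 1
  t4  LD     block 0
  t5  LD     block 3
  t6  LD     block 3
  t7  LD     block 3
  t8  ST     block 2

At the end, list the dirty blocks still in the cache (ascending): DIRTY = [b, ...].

0: R B2 → L0 miss [-]
1: R B2 → L0 hit [-]
2: W B3 → L1 miss [D]
3: R B1 → L1 miss wb→B3 [-]
4: R B0 → L0 miss [-]
5: R B3 → L1 miss [-]
6: R B3 → L1 hit [-]
7: R B3 → L1 hit [-]
8: W B2 → L0 miss [D]

DIRTY = [2]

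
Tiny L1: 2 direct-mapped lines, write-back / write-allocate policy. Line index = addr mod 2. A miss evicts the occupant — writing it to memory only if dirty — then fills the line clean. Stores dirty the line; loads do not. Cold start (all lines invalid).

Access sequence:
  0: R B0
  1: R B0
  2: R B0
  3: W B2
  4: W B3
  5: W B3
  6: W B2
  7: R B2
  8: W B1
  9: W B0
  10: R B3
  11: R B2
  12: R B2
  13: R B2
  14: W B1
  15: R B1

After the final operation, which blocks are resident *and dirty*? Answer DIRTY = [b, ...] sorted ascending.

DIRTY = [1]

0: R B0 → L0 miss [-]
1: R B0 → L0 hit [-]
2: R B0 → L0 hit [-]
3: W B2 → L0 miss [D]
4: W B3 → L1 miss [D]
5: W B3 → L1 hit [D]
6: W B2 → L0 hit [D]
7: R B2 → L0 hit [D]
8: W B1 → L1 miss wb→B3 [D]
9: W B0 → L0 miss wb→B2 [D]
10: R B3 → L1 miss wb→B1 [-]
11: R B2 → L0 miss wb→B0 [-]
12: R B2 → L0 hit [-]
13: R B2 → L0 hit [-]
14: W B1 → L1 miss [D]
15: R B1 → L1 hit [D]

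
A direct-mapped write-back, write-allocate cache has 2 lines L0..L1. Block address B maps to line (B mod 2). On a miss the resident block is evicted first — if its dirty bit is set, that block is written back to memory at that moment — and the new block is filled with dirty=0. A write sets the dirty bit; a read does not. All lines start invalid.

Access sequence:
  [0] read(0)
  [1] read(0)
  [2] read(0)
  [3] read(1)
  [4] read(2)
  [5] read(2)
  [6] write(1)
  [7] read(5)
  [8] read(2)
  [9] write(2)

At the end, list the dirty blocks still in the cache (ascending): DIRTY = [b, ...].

0: R B0 → L0 miss [-]
1: R B0 → L0 hit [-]
2: R B0 → L0 hit [-]
3: R B1 → L1 miss [-]
4: R B2 → L0 miss [-]
5: R B2 → L0 hit [-]
6: W B1 → L1 hit [D]
7: R B5 → L1 miss wb→B1 [-]
8: R B2 → L0 hit [-]
9: W B2 → L0 hit [D]

DIRTY = [2]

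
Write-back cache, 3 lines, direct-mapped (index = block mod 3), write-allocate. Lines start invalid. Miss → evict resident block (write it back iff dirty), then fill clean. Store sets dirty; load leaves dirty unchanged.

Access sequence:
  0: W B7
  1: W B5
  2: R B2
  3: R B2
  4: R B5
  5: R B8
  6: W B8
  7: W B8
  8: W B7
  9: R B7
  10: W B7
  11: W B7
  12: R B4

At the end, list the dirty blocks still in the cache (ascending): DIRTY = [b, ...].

  0 | W B7 → L1 miss [D]
  1 | W B5 → L2 miss [D]
  2 | R B2 → L2 miss wb→B5 [-]
  3 | R B2 → L2 hit [-]
  4 | R B5 → L2 miss [-]
  5 | R B8 → L2 miss [-]
  6 | W B8 → L2 hit [D]
  7 | W B8 → L2 hit [D]
  8 | W B7 → L1 hit [D]
  9 | R B7 → L1 hit [D]
  10 | W B7 → L1 hit [D]
  11 | W B7 → L1 hit [D]
  12 | R B4 → L1 miss wb→B7 [-]

DIRTY = [8]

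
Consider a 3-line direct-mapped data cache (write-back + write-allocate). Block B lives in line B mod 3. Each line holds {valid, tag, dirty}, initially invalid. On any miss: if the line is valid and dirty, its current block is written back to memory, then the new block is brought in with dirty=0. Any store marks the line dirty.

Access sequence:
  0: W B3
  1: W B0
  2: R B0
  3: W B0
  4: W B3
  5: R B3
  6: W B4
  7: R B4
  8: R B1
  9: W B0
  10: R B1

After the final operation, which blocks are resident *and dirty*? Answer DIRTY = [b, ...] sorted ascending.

DIRTY = [0]

0: W B3 → L0 miss [D]
1: W B0 → L0 miss wb→B3 [D]
2: R B0 → L0 hit [D]
3: W B0 → L0 hit [D]
4: W B3 → L0 miss wb→B0 [D]
5: R B3 → L0 hit [D]
6: W B4 → L1 miss [D]
7: R B4 → L1 hit [D]
8: R B1 → L1 miss wb→B4 [-]
9: W B0 → L0 miss wb→B3 [D]
10: R B1 → L1 hit [-]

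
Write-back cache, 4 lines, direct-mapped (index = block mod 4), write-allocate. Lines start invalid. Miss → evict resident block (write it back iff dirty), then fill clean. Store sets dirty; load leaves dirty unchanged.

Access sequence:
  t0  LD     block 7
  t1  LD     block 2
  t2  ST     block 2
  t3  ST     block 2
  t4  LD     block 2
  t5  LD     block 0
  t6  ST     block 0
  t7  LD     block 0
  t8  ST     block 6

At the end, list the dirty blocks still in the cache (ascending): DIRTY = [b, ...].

DIRTY = [0, 6]

  0 | R B7 → L3 miss [-]
  1 | R B2 → L2 miss [-]
  2 | W B2 → L2 hit [D]
  3 | W B2 → L2 hit [D]
  4 | R B2 → L2 hit [D]
  5 | R B0 → L0 miss [-]
  6 | W B0 → L0 hit [D]
  7 | R B0 → L0 hit [D]
  8 | W B6 → L2 miss wb→B2 [D]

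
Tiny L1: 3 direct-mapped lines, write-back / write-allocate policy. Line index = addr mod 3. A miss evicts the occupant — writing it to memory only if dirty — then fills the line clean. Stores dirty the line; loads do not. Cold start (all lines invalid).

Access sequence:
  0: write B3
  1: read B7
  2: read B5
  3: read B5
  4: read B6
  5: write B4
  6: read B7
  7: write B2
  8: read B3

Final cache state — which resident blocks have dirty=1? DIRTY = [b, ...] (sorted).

DIRTY = [2]

  0 | W B3 → L0 miss [D]
  1 | R B7 → L1 miss [-]
  2 | R B5 → L2 miss [-]
  3 | R B5 → L2 hit [-]
  4 | R B6 → L0 miss wb→B3 [-]
  5 | W B4 → L1 miss [D]
  6 | R B7 → L1 miss wb→B4 [-]
  7 | W B2 → L2 miss [D]
  8 | R B3 → L0 miss [-]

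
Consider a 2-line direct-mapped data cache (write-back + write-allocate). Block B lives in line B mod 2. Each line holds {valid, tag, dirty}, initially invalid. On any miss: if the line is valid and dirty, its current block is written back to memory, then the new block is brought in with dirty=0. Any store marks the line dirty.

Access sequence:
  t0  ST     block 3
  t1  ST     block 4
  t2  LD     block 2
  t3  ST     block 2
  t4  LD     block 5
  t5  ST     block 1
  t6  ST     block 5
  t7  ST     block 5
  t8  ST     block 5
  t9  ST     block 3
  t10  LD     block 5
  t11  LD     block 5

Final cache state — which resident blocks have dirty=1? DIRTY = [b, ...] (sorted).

  0 | W B3 → L1 miss [D]
  1 | W B4 → L0 miss [D]
  2 | R B2 → L0 miss wb→B4 [-]
  3 | W B2 → L0 hit [D]
  4 | R B5 → L1 miss wb→B3 [-]
  5 | W B1 → L1 miss [D]
  6 | W B5 → L1 miss wb→B1 [D]
  7 | W B5 → L1 hit [D]
  8 | W B5 → L1 hit [D]
  9 | W B3 → L1 miss wb→B5 [D]
  10 | R B5 → L1 miss wb→B3 [-]
  11 | R B5 → L1 hit [-]

DIRTY = [2]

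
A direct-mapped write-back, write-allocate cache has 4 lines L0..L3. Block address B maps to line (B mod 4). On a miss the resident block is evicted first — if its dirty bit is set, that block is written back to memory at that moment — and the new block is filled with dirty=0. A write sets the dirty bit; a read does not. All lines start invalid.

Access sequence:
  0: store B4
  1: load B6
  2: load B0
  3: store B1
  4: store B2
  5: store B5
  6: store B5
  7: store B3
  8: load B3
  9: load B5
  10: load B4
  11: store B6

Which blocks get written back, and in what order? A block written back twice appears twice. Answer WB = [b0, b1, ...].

  0 | W B4 → L0 miss [D]
  1 | R B6 → L2 miss [-]
  2 | R B0 → L0 miss wb→B4 [-]
  3 | W B1 → L1 miss [D]
  4 | W B2 → L2 miss [D]
  5 | W B5 → L1 miss wb→B1 [D]
  6 | W B5 → L1 hit [D]
  7 | W B3 → L3 miss [D]
  8 | R B3 → L3 hit [D]
  9 | R B5 → L1 hit [D]
  10 | R B4 → L0 miss [-]
  11 | W B6 → L2 miss wb→B2 [D]

WB = [4, 1, 2]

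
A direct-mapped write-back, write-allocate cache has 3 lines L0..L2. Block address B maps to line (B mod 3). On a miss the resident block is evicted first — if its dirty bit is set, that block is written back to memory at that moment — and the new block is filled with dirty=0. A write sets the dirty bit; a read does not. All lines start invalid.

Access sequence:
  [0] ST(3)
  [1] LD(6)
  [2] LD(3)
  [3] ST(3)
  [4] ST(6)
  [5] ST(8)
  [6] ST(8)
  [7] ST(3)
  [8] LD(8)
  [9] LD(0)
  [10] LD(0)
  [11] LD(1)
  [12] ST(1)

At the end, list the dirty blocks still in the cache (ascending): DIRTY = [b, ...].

0: W B3 -> L0 miss  d=D]
1: R B6 -> L0 miss wb->B3  d=-]
2: R B3 -> L0 miss  d=-]
3: W B3 -> L0 hit  d=D]
4: W B6 -> L0 miss wb->B3  d=D]
5: W B8 -> L2 miss  d=D]
6: W B8 -> L2 hit  d=D]
7: W B3 -> L0 miss wb->B6  d=D]
8: R B8 -> L2 hit  d=D]
9: R B0 -> L0 miss wb->B3  d=-]
10: R B0 -> L0 hit  d=-]
11: R B1 -> L1 miss  d=-]
12: W B1 -> L1 hit  d=D]

DIRTY = [1, 8]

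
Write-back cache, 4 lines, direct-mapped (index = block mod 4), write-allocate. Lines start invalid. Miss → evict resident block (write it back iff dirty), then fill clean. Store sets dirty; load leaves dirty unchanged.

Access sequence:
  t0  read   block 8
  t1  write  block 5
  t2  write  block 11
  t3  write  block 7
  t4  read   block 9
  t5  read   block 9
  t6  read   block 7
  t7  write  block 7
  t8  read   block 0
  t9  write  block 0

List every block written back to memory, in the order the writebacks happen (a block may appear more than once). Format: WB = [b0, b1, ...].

WB = [11, 5]

0: R B8 → L0 miss [-]
1: W B5 → L1 miss [D]
2: W B11 → L3 miss [D]
3: W B7 → L3 miss wb→B11 [D]
4: R B9 → L1 miss wb→B5 [-]
5: R B9 → L1 hit [-]
6: R B7 → L3 hit [D]
7: W B7 → L3 hit [D]
8: R B0 → L0 miss [-]
9: W B0 → L0 hit [D]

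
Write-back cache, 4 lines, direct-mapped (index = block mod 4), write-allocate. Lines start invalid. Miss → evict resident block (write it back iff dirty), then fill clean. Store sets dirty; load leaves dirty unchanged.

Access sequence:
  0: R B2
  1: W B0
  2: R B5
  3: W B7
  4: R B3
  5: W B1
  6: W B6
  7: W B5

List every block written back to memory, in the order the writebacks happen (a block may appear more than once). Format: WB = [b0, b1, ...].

WB = [7, 1]

0: R B2 -> L2 miss  d=-]
1: W B0 -> L0 miss  d=D]
2: R B5 -> L1 miss  d=-]
3: W B7 -> L3 miss  d=D]
4: R B3 -> L3 miss wb->B7  d=-]
5: W B1 -> L1 miss  d=D]
6: W B6 -> L2 miss  d=D]
7: W B5 -> L1 miss wb->B1  d=D]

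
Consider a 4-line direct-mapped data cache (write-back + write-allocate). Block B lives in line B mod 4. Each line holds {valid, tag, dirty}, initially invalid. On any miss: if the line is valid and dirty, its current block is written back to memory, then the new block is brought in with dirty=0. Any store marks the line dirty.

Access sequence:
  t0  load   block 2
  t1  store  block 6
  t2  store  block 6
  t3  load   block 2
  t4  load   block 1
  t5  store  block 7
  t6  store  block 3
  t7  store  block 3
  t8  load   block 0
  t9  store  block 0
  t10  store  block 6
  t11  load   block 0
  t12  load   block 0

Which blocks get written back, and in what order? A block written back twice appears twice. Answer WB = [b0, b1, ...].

WB = [6, 7]

0: R B2 → L2 miss [-]
1: W B6 → L2 miss [D]
2: W B6 → L2 hit [D]
3: R B2 → L2 miss wb→B6 [-]
4: R B1 → L1 miss [-]
5: W B7 → L3 miss [D]
6: W B3 → L3 miss wb→B7 [D]
7: W B3 → L3 hit [D]
8: R B0 → L0 miss [-]
9: W B0 → L0 hit [D]
10: W B6 → L2 miss [D]
11: R B0 → L0 hit [D]
12: R B0 → L0 hit [D]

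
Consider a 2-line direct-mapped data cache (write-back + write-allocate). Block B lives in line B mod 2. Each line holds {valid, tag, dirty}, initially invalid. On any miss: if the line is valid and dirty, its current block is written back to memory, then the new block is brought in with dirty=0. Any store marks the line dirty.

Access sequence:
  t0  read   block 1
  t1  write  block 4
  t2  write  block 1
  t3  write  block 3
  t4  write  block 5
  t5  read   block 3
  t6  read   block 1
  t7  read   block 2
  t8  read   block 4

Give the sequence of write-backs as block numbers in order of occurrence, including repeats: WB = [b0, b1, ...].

WB = [1, 3, 5, 4]

0: R B1 → L1 miss [-]
1: W B4 → L0 miss [D]
2: W B1 → L1 hit [D]
3: W B3 → L1 miss wb→B1 [D]
4: W B5 → L1 miss wb→B3 [D]
5: R B3 → L1 miss wb→B5 [-]
6: R B1 → L1 miss [-]
7: R B2 → L0 miss wb→B4 [-]
8: R B4 → L0 miss [-]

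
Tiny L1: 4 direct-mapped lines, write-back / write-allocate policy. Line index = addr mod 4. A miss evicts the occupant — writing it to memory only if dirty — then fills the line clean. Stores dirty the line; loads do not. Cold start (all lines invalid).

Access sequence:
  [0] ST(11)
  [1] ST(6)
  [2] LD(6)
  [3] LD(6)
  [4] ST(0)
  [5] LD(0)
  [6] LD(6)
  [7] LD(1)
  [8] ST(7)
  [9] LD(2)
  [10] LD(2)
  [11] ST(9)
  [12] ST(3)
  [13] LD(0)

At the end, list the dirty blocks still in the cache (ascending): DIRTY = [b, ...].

0: W B11 -> L3 miss  d=D]
1: W B6 -> L2 miss  d=D]
2: R B6 -> L2 hit  d=D]
3: R B6 -> L2 hit  d=D]
4: W B0 -> L0 miss  d=D]
5: R B0 -> L0 hit  d=D]
6: R B6 -> L2 hit  d=D]
7: R B1 -> L1 miss  d=-]
8: W B7 -> L3 miss wb->B11  d=D]
9: R B2 -> L2 miss wb->B6  d=-]
10: R B2 -> L2 hit  d=-]
11: W B9 -> L1 miss  d=D]
12: W B3 -> L3 miss wb->B7  d=D]
13: R B0 -> L0 hit  d=D]

DIRTY = [0, 3, 9]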